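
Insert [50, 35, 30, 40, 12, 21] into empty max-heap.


Insert 50: [50]
Insert 35: [50, 35]
Insert 30: [50, 35, 30]
Insert 40: [50, 40, 30, 35]
Insert 12: [50, 40, 30, 35, 12]
Insert 21: [50, 40, 30, 35, 12, 21]

Final heap: [50, 40, 30, 35, 12, 21]


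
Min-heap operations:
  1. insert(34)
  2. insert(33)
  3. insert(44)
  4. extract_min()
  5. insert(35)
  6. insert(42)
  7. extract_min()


insert(34) -> [34]
insert(33) -> [33, 34]
insert(44) -> [33, 34, 44]
extract_min()->33, [34, 44]
insert(35) -> [34, 44, 35]
insert(42) -> [34, 42, 35, 44]
extract_min()->34, [35, 42, 44]

Final heap: [35, 42, 44]


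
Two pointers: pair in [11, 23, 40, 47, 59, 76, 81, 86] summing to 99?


lo=0(11)+hi=7(86)=97
lo=1(23)+hi=7(86)=109
lo=1(23)+hi=6(81)=104
lo=1(23)+hi=5(76)=99

Yes: 23+76=99


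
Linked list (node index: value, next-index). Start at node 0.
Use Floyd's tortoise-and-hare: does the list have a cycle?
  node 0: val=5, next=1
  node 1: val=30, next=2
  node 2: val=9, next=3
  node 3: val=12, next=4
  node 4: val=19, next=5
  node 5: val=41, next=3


Floyd's tortoise (slow, +1) and hare (fast, +2):
  init: slow=0, fast=0
  step 1: slow=1, fast=2
  step 2: slow=2, fast=4
  step 3: slow=3, fast=3
  slow == fast at node 3: cycle detected

Cycle: yes


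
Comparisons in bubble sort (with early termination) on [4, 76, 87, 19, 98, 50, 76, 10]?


Algorithm: bubble sort (with early termination)
Input: [4, 76, 87, 19, 98, 50, 76, 10]
Sorted: [4, 10, 19, 50, 76, 76, 87, 98]

28


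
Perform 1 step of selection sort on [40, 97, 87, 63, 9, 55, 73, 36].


Initial: [40, 97, 87, 63, 9, 55, 73, 36]
Step 1: min=9 at 4
  Swap: [9, 97, 87, 63, 40, 55, 73, 36]

After 1 step: [9, 97, 87, 63, 40, 55, 73, 36]


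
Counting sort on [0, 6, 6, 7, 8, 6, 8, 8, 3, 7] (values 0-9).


Input: [0, 6, 6, 7, 8, 6, 8, 8, 3, 7]
Counts: [1, 0, 0, 1, 0, 0, 3, 2, 3, 0]

Sorted: [0, 3, 6, 6, 6, 7, 7, 8, 8, 8]


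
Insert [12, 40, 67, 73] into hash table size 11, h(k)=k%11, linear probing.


Insert 12: h=1 -> slot 1
Insert 40: h=7 -> slot 7
Insert 67: h=1, 1 probes -> slot 2
Insert 73: h=7, 1 probes -> slot 8

Table: [None, 12, 67, None, None, None, None, 40, 73, None, None]


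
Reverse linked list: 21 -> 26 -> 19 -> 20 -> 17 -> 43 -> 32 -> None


Step 1: curr=21, set curr.next=prev(None) | reversed so far: 21
Step 2: curr=26, set curr.next=prev(21) | reversed so far: 26 -> 21
Step 3: curr=19, set curr.next=prev(26) | reversed so far: 19 -> 26 -> 21
Step 4: curr=20, set curr.next=prev(19) | reversed so far: 20 -> 19 -> 26 -> 21
Step 5: curr=17, set curr.next=prev(20) | reversed so far: 17 -> 20 -> 19 -> 26 -> 21
Step 6: curr=43, set curr.next=prev(17) | reversed so far: 43 -> 17 -> 20 -> 19 -> 26 -> 21
Step 7: curr=32, set curr.next=prev(43) | reversed so far: 32 -> 43 -> 17 -> 20 -> 19 -> 26 -> 21

32 -> 43 -> 17 -> 20 -> 19 -> 26 -> 21 -> None


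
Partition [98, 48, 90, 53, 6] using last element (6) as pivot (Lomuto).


Pivot: 6
Place pivot at 0: [6, 48, 90, 53, 98]

Partitioned: [6, 48, 90, 53, 98]


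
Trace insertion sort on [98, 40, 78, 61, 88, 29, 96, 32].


Initial: [98, 40, 78, 61, 88, 29, 96, 32]
Insert 40: [40, 98, 78, 61, 88, 29, 96, 32]
Insert 78: [40, 78, 98, 61, 88, 29, 96, 32]
Insert 61: [40, 61, 78, 98, 88, 29, 96, 32]
Insert 88: [40, 61, 78, 88, 98, 29, 96, 32]
Insert 29: [29, 40, 61, 78, 88, 98, 96, 32]
Insert 96: [29, 40, 61, 78, 88, 96, 98, 32]
Insert 32: [29, 32, 40, 61, 78, 88, 96, 98]

Sorted: [29, 32, 40, 61, 78, 88, 96, 98]


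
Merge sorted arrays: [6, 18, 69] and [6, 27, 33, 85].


Take 6 from A
Take 6 from B
Take 18 from A
Take 27 from B
Take 33 from B
Take 69 from A

Merged: [6, 6, 18, 27, 33, 69, 85]


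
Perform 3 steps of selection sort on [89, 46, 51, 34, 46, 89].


Initial: [89, 46, 51, 34, 46, 89]
Step 1: min=34 at 3
  Swap: [34, 46, 51, 89, 46, 89]
Step 2: min=46 at 1
  Swap: [34, 46, 51, 89, 46, 89]
Step 3: min=46 at 4
  Swap: [34, 46, 46, 89, 51, 89]

After 3 steps: [34, 46, 46, 89, 51, 89]


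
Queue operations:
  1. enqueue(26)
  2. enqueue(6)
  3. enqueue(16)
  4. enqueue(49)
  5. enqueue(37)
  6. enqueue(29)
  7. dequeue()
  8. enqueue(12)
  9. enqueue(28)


enqueue(26) -> [26]
enqueue(6) -> [26, 6]
enqueue(16) -> [26, 6, 16]
enqueue(49) -> [26, 6, 16, 49]
enqueue(37) -> [26, 6, 16, 49, 37]
enqueue(29) -> [26, 6, 16, 49, 37, 29]
dequeue()->26, [6, 16, 49, 37, 29]
enqueue(12) -> [6, 16, 49, 37, 29, 12]
enqueue(28) -> [6, 16, 49, 37, 29, 12, 28]

Final queue: [6, 16, 49, 37, 29, 12, 28]


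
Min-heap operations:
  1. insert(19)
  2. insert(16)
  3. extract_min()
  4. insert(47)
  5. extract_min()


insert(19) -> [19]
insert(16) -> [16, 19]
extract_min()->16, [19]
insert(47) -> [19, 47]
extract_min()->19, [47]

Final heap: [47]


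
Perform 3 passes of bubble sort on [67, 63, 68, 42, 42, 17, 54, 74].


Initial: [67, 63, 68, 42, 42, 17, 54, 74]
Pass 1: [63, 67, 42, 42, 17, 54, 68, 74] (5 swaps)
Pass 2: [63, 42, 42, 17, 54, 67, 68, 74] (4 swaps)
Pass 3: [42, 42, 17, 54, 63, 67, 68, 74] (4 swaps)

After 3 passes: [42, 42, 17, 54, 63, 67, 68, 74]


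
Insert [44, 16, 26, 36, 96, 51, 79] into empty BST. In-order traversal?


Insert 44: root
Insert 16: L from 44
Insert 26: L from 44 -> R from 16
Insert 36: L from 44 -> R from 16 -> R from 26
Insert 96: R from 44
Insert 51: R from 44 -> L from 96
Insert 79: R from 44 -> L from 96 -> R from 51

In-order: [16, 26, 36, 44, 51, 79, 96]


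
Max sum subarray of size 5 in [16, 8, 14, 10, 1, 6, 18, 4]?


[0:5]: 49
[1:6]: 39
[2:7]: 49
[3:8]: 39

Max: 49 at [0:5]


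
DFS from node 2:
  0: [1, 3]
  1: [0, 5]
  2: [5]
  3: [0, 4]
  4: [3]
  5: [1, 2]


Visit 2, push [5]
Visit 5, push [1]
Visit 1, push [0]
Visit 0, push [3]
Visit 3, push [4]
Visit 4, push []

DFS order: [2, 5, 1, 0, 3, 4]


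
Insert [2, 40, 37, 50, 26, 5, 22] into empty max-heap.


Insert 2: [2]
Insert 40: [40, 2]
Insert 37: [40, 2, 37]
Insert 50: [50, 40, 37, 2]
Insert 26: [50, 40, 37, 2, 26]
Insert 5: [50, 40, 37, 2, 26, 5]
Insert 22: [50, 40, 37, 2, 26, 5, 22]

Final heap: [50, 40, 37, 2, 26, 5, 22]


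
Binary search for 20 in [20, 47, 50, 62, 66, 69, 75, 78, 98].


Step 1: lo=0, hi=8, mid=4, val=66
Step 2: lo=0, hi=3, mid=1, val=47
Step 3: lo=0, hi=0, mid=0, val=20

Found at index 0


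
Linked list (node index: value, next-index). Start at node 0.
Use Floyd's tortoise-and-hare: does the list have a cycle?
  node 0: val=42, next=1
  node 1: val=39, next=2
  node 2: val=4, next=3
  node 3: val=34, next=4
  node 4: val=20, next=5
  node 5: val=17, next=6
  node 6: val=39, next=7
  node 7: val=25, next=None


Floyd's tortoise (slow, +1) and hare (fast, +2):
  init: slow=0, fast=0
  step 1: slow=1, fast=2
  step 2: slow=2, fast=4
  step 3: slow=3, fast=6
  step 4: fast 6->7->None, no cycle

Cycle: no


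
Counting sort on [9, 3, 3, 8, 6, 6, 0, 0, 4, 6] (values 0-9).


Input: [9, 3, 3, 8, 6, 6, 0, 0, 4, 6]
Counts: [2, 0, 0, 2, 1, 0, 3, 0, 1, 1]

Sorted: [0, 0, 3, 3, 4, 6, 6, 6, 8, 9]


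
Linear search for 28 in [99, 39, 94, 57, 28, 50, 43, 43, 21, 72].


i=0: 99!=28
i=1: 39!=28
i=2: 94!=28
i=3: 57!=28
i=4: 28==28 found!

Found at 4, 5 comps


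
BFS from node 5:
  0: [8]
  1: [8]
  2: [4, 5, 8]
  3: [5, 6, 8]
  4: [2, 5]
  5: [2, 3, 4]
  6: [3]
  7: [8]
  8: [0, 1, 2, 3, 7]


Visit 5, enqueue [2, 3, 4]
Visit 2, enqueue [8]
Visit 3, enqueue [6]
Visit 4, enqueue []
Visit 8, enqueue [0, 1, 7]
Visit 6, enqueue []
Visit 0, enqueue []
Visit 1, enqueue []
Visit 7, enqueue []

BFS order: [5, 2, 3, 4, 8, 6, 0, 1, 7]


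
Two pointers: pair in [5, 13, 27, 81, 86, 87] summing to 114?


lo=0(5)+hi=5(87)=92
lo=1(13)+hi=5(87)=100
lo=2(27)+hi=5(87)=114

Yes: 27+87=114


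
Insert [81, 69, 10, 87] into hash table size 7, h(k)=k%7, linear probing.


Insert 81: h=4 -> slot 4
Insert 69: h=6 -> slot 6
Insert 10: h=3 -> slot 3
Insert 87: h=3, 2 probes -> slot 5

Table: [None, None, None, 10, 81, 87, 69]


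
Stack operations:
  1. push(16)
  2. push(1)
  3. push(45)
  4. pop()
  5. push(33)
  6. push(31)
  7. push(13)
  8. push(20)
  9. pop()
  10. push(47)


push(16) -> [16]
push(1) -> [16, 1]
push(45) -> [16, 1, 45]
pop()->45, [16, 1]
push(33) -> [16, 1, 33]
push(31) -> [16, 1, 33, 31]
push(13) -> [16, 1, 33, 31, 13]
push(20) -> [16, 1, 33, 31, 13, 20]
pop()->20, [16, 1, 33, 31, 13]
push(47) -> [16, 1, 33, 31, 13, 47]

Final stack: [16, 1, 33, 31, 13, 47]


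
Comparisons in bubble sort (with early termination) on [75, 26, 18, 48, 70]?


Algorithm: bubble sort (with early termination)
Input: [75, 26, 18, 48, 70]
Sorted: [18, 26, 48, 70, 75]

9


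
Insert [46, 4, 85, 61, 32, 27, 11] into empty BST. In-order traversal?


Insert 46: root
Insert 4: L from 46
Insert 85: R from 46
Insert 61: R from 46 -> L from 85
Insert 32: L from 46 -> R from 4
Insert 27: L from 46 -> R from 4 -> L from 32
Insert 11: L from 46 -> R from 4 -> L from 32 -> L from 27

In-order: [4, 11, 27, 32, 46, 61, 85]


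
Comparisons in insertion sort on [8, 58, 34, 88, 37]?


Algorithm: insertion sort
Input: [8, 58, 34, 88, 37]
Sorted: [8, 34, 37, 58, 88]

7


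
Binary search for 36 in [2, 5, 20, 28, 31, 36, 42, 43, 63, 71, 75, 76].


Step 1: lo=0, hi=11, mid=5, val=36

Found at index 5


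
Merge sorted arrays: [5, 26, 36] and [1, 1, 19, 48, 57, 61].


Take 1 from B
Take 1 from B
Take 5 from A
Take 19 from B
Take 26 from A
Take 36 from A

Merged: [1, 1, 5, 19, 26, 36, 48, 57, 61]


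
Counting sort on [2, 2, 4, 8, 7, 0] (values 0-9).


Input: [2, 2, 4, 8, 7, 0]
Counts: [1, 0, 2, 0, 1, 0, 0, 1, 1, 0]

Sorted: [0, 2, 2, 4, 7, 8]


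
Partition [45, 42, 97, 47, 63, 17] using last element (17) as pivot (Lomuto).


Pivot: 17
Place pivot at 0: [17, 42, 97, 47, 63, 45]

Partitioned: [17, 42, 97, 47, 63, 45]


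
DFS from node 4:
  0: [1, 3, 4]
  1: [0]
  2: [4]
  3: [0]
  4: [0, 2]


Visit 4, push [2, 0]
Visit 0, push [3, 1]
Visit 1, push []
Visit 3, push []
Visit 2, push []

DFS order: [4, 0, 1, 3, 2]


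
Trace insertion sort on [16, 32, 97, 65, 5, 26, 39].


Initial: [16, 32, 97, 65, 5, 26, 39]
Insert 32: [16, 32, 97, 65, 5, 26, 39]
Insert 97: [16, 32, 97, 65, 5, 26, 39]
Insert 65: [16, 32, 65, 97, 5, 26, 39]
Insert 5: [5, 16, 32, 65, 97, 26, 39]
Insert 26: [5, 16, 26, 32, 65, 97, 39]
Insert 39: [5, 16, 26, 32, 39, 65, 97]

Sorted: [5, 16, 26, 32, 39, 65, 97]


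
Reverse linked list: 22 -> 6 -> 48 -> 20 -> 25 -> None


Step 1: curr=22, set curr.next=prev(None) | reversed so far: 22
Step 2: curr=6, set curr.next=prev(22) | reversed so far: 6 -> 22
Step 3: curr=48, set curr.next=prev(6) | reversed so far: 48 -> 6 -> 22
Step 4: curr=20, set curr.next=prev(48) | reversed so far: 20 -> 48 -> 6 -> 22
Step 5: curr=25, set curr.next=prev(20) | reversed so far: 25 -> 20 -> 48 -> 6 -> 22

25 -> 20 -> 48 -> 6 -> 22 -> None


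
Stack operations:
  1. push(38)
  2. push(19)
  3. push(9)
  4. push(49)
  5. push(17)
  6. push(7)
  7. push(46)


push(38) -> [38]
push(19) -> [38, 19]
push(9) -> [38, 19, 9]
push(49) -> [38, 19, 9, 49]
push(17) -> [38, 19, 9, 49, 17]
push(7) -> [38, 19, 9, 49, 17, 7]
push(46) -> [38, 19, 9, 49, 17, 7, 46]

Final stack: [38, 19, 9, 49, 17, 7, 46]


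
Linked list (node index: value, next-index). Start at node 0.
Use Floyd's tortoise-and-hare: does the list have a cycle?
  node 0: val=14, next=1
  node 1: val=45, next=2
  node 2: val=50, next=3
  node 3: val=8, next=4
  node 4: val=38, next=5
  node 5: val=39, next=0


Floyd's tortoise (slow, +1) and hare (fast, +2):
  init: slow=0, fast=0
  step 1: slow=1, fast=2
  step 2: slow=2, fast=4
  step 3: slow=3, fast=0
  step 4: slow=4, fast=2
  step 5: slow=5, fast=4
  step 6: slow=0, fast=0
  slow == fast at node 0: cycle detected

Cycle: yes


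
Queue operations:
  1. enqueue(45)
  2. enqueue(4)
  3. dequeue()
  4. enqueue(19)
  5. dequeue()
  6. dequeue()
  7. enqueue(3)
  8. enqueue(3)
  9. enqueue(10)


enqueue(45) -> [45]
enqueue(4) -> [45, 4]
dequeue()->45, [4]
enqueue(19) -> [4, 19]
dequeue()->4, [19]
dequeue()->19, []
enqueue(3) -> [3]
enqueue(3) -> [3, 3]
enqueue(10) -> [3, 3, 10]

Final queue: [3, 3, 10]


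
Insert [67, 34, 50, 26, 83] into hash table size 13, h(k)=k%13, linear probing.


Insert 67: h=2 -> slot 2
Insert 34: h=8 -> slot 8
Insert 50: h=11 -> slot 11
Insert 26: h=0 -> slot 0
Insert 83: h=5 -> slot 5

Table: [26, None, 67, None, None, 83, None, None, 34, None, None, 50, None]


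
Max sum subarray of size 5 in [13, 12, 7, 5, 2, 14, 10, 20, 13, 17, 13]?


[0:5]: 39
[1:6]: 40
[2:7]: 38
[3:8]: 51
[4:9]: 59
[5:10]: 74
[6:11]: 73

Max: 74 at [5:10]


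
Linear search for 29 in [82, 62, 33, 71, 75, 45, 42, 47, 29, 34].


i=0: 82!=29
i=1: 62!=29
i=2: 33!=29
i=3: 71!=29
i=4: 75!=29
i=5: 45!=29
i=6: 42!=29
i=7: 47!=29
i=8: 29==29 found!

Found at 8, 9 comps


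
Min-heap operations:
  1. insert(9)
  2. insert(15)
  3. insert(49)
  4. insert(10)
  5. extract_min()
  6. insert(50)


insert(9) -> [9]
insert(15) -> [9, 15]
insert(49) -> [9, 15, 49]
insert(10) -> [9, 10, 49, 15]
extract_min()->9, [10, 15, 49]
insert(50) -> [10, 15, 49, 50]

Final heap: [10, 15, 49, 50]


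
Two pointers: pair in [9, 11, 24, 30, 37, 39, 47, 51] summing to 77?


lo=0(9)+hi=7(51)=60
lo=1(11)+hi=7(51)=62
lo=2(24)+hi=7(51)=75
lo=3(30)+hi=7(51)=81
lo=3(30)+hi=6(47)=77

Yes: 30+47=77


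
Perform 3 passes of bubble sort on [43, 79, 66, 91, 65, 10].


Initial: [43, 79, 66, 91, 65, 10]
Pass 1: [43, 66, 79, 65, 10, 91] (3 swaps)
Pass 2: [43, 66, 65, 10, 79, 91] (2 swaps)
Pass 3: [43, 65, 10, 66, 79, 91] (2 swaps)

After 3 passes: [43, 65, 10, 66, 79, 91]


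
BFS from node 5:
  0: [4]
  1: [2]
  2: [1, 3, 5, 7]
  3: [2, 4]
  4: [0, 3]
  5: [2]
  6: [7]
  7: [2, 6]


Visit 5, enqueue [2]
Visit 2, enqueue [1, 3, 7]
Visit 1, enqueue []
Visit 3, enqueue [4]
Visit 7, enqueue [6]
Visit 4, enqueue [0]
Visit 6, enqueue []
Visit 0, enqueue []

BFS order: [5, 2, 1, 3, 7, 4, 6, 0]


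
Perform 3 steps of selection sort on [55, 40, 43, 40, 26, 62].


Initial: [55, 40, 43, 40, 26, 62]
Step 1: min=26 at 4
  Swap: [26, 40, 43, 40, 55, 62]
Step 2: min=40 at 1
  Swap: [26, 40, 43, 40, 55, 62]
Step 3: min=40 at 3
  Swap: [26, 40, 40, 43, 55, 62]

After 3 steps: [26, 40, 40, 43, 55, 62]


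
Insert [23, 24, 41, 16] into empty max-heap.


Insert 23: [23]
Insert 24: [24, 23]
Insert 41: [41, 23, 24]
Insert 16: [41, 23, 24, 16]

Final heap: [41, 23, 24, 16]


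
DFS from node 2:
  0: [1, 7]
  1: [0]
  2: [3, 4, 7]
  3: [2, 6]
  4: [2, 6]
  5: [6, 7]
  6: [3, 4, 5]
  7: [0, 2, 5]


Visit 2, push [7, 4, 3]
Visit 3, push [6]
Visit 6, push [5, 4]
Visit 4, push []
Visit 5, push [7]
Visit 7, push [0]
Visit 0, push [1]
Visit 1, push []

DFS order: [2, 3, 6, 4, 5, 7, 0, 1]


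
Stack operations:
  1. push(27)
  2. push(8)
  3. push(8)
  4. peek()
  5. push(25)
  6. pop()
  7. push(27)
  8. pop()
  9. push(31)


push(27) -> [27]
push(8) -> [27, 8]
push(8) -> [27, 8, 8]
peek()->8
push(25) -> [27, 8, 8, 25]
pop()->25, [27, 8, 8]
push(27) -> [27, 8, 8, 27]
pop()->27, [27, 8, 8]
push(31) -> [27, 8, 8, 31]

Final stack: [27, 8, 8, 31]


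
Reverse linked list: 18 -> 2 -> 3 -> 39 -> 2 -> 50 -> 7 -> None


Step 1: curr=18, set curr.next=prev(None) | reversed so far: 18
Step 2: curr=2, set curr.next=prev(18) | reversed so far: 2 -> 18
Step 3: curr=3, set curr.next=prev(2) | reversed so far: 3 -> 2 -> 18
Step 4: curr=39, set curr.next=prev(3) | reversed so far: 39 -> 3 -> 2 -> 18
Step 5: curr=2, set curr.next=prev(39) | reversed so far: 2 -> 39 -> 3 -> 2 -> 18
Step 6: curr=50, set curr.next=prev(2) | reversed so far: 50 -> 2 -> 39 -> 3 -> 2 -> 18
Step 7: curr=7, set curr.next=prev(50) | reversed so far: 7 -> 50 -> 2 -> 39 -> 3 -> 2 -> 18

7 -> 50 -> 2 -> 39 -> 3 -> 2 -> 18 -> None


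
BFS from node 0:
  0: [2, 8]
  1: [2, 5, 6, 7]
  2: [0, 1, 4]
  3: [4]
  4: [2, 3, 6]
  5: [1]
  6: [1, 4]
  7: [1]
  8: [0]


Visit 0, enqueue [2, 8]
Visit 2, enqueue [1, 4]
Visit 8, enqueue []
Visit 1, enqueue [5, 6, 7]
Visit 4, enqueue [3]
Visit 5, enqueue []
Visit 6, enqueue []
Visit 7, enqueue []
Visit 3, enqueue []

BFS order: [0, 2, 8, 1, 4, 5, 6, 7, 3]


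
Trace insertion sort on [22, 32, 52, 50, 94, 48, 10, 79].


Initial: [22, 32, 52, 50, 94, 48, 10, 79]
Insert 32: [22, 32, 52, 50, 94, 48, 10, 79]
Insert 52: [22, 32, 52, 50, 94, 48, 10, 79]
Insert 50: [22, 32, 50, 52, 94, 48, 10, 79]
Insert 94: [22, 32, 50, 52, 94, 48, 10, 79]
Insert 48: [22, 32, 48, 50, 52, 94, 10, 79]
Insert 10: [10, 22, 32, 48, 50, 52, 94, 79]
Insert 79: [10, 22, 32, 48, 50, 52, 79, 94]

Sorted: [10, 22, 32, 48, 50, 52, 79, 94]


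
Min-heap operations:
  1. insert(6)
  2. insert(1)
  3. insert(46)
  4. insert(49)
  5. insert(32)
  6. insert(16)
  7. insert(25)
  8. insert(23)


insert(6) -> [6]
insert(1) -> [1, 6]
insert(46) -> [1, 6, 46]
insert(49) -> [1, 6, 46, 49]
insert(32) -> [1, 6, 46, 49, 32]
insert(16) -> [1, 6, 16, 49, 32, 46]
insert(25) -> [1, 6, 16, 49, 32, 46, 25]
insert(23) -> [1, 6, 16, 23, 32, 46, 25, 49]

Final heap: [1, 6, 16, 23, 32, 46, 25, 49]


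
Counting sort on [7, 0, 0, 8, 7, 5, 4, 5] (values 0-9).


Input: [7, 0, 0, 8, 7, 5, 4, 5]
Counts: [2, 0, 0, 0, 1, 2, 0, 2, 1, 0]

Sorted: [0, 0, 4, 5, 5, 7, 7, 8]


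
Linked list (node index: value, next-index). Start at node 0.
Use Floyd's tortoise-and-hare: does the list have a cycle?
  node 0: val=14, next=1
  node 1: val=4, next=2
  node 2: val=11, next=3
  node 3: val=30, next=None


Floyd's tortoise (slow, +1) and hare (fast, +2):
  init: slow=0, fast=0
  step 1: slow=1, fast=2
  step 2: fast 2->3->None, no cycle

Cycle: no


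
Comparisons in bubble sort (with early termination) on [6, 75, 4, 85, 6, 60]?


Algorithm: bubble sort (with early termination)
Input: [6, 75, 4, 85, 6, 60]
Sorted: [4, 6, 6, 60, 75, 85]

12


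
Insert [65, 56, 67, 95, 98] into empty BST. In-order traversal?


Insert 65: root
Insert 56: L from 65
Insert 67: R from 65
Insert 95: R from 65 -> R from 67
Insert 98: R from 65 -> R from 67 -> R from 95

In-order: [56, 65, 67, 95, 98]


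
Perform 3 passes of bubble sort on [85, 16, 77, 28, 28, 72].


Initial: [85, 16, 77, 28, 28, 72]
Pass 1: [16, 77, 28, 28, 72, 85] (5 swaps)
Pass 2: [16, 28, 28, 72, 77, 85] (3 swaps)
Pass 3: [16, 28, 28, 72, 77, 85] (0 swaps)

After 3 passes: [16, 28, 28, 72, 77, 85]


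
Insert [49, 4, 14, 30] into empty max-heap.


Insert 49: [49]
Insert 4: [49, 4]
Insert 14: [49, 4, 14]
Insert 30: [49, 30, 14, 4]

Final heap: [49, 30, 14, 4]


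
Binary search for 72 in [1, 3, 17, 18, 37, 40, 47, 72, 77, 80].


Step 1: lo=0, hi=9, mid=4, val=37
Step 2: lo=5, hi=9, mid=7, val=72

Found at index 7


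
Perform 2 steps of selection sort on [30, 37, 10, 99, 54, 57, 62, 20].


Initial: [30, 37, 10, 99, 54, 57, 62, 20]
Step 1: min=10 at 2
  Swap: [10, 37, 30, 99, 54, 57, 62, 20]
Step 2: min=20 at 7
  Swap: [10, 20, 30, 99, 54, 57, 62, 37]

After 2 steps: [10, 20, 30, 99, 54, 57, 62, 37]


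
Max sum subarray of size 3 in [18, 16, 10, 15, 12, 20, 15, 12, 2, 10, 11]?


[0:3]: 44
[1:4]: 41
[2:5]: 37
[3:6]: 47
[4:7]: 47
[5:8]: 47
[6:9]: 29
[7:10]: 24
[8:11]: 23

Max: 47 at [3:6]


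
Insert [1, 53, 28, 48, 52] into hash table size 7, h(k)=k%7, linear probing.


Insert 1: h=1 -> slot 1
Insert 53: h=4 -> slot 4
Insert 28: h=0 -> slot 0
Insert 48: h=6 -> slot 6
Insert 52: h=3 -> slot 3

Table: [28, 1, None, 52, 53, None, 48]


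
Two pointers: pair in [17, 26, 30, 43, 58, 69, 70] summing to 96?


lo=0(17)+hi=6(70)=87
lo=1(26)+hi=6(70)=96

Yes: 26+70=96


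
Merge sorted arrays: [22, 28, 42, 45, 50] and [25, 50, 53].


Take 22 from A
Take 25 from B
Take 28 from A
Take 42 from A
Take 45 from A
Take 50 from A

Merged: [22, 25, 28, 42, 45, 50, 50, 53]


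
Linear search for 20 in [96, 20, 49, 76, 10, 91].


i=0: 96!=20
i=1: 20==20 found!

Found at 1, 2 comps


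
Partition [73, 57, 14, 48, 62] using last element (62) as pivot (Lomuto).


Pivot: 62
  57 <= 62: swap -> [57, 73, 14, 48, 62]
  14 <= 62: swap -> [57, 14, 73, 48, 62]
  48 <= 62: swap -> [57, 14, 48, 73, 62]
Place pivot at 3: [57, 14, 48, 62, 73]

Partitioned: [57, 14, 48, 62, 73]


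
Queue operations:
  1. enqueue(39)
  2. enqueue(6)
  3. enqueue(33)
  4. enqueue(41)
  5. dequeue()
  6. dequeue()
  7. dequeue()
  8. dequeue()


enqueue(39) -> [39]
enqueue(6) -> [39, 6]
enqueue(33) -> [39, 6, 33]
enqueue(41) -> [39, 6, 33, 41]
dequeue()->39, [6, 33, 41]
dequeue()->6, [33, 41]
dequeue()->33, [41]
dequeue()->41, []

Final queue: []


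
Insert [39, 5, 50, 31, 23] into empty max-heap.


Insert 39: [39]
Insert 5: [39, 5]
Insert 50: [50, 5, 39]
Insert 31: [50, 31, 39, 5]
Insert 23: [50, 31, 39, 5, 23]

Final heap: [50, 31, 39, 5, 23]


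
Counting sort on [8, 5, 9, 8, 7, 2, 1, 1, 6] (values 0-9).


Input: [8, 5, 9, 8, 7, 2, 1, 1, 6]
Counts: [0, 2, 1, 0, 0, 1, 1, 1, 2, 1]

Sorted: [1, 1, 2, 5, 6, 7, 8, 8, 9]


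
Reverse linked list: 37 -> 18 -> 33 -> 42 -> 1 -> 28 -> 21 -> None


Step 1: curr=37, set curr.next=prev(None) | reversed so far: 37
Step 2: curr=18, set curr.next=prev(37) | reversed so far: 18 -> 37
Step 3: curr=33, set curr.next=prev(18) | reversed so far: 33 -> 18 -> 37
Step 4: curr=42, set curr.next=prev(33) | reversed so far: 42 -> 33 -> 18 -> 37
Step 5: curr=1, set curr.next=prev(42) | reversed so far: 1 -> 42 -> 33 -> 18 -> 37
Step 6: curr=28, set curr.next=prev(1) | reversed so far: 28 -> 1 -> 42 -> 33 -> 18 -> 37
Step 7: curr=21, set curr.next=prev(28) | reversed so far: 21 -> 28 -> 1 -> 42 -> 33 -> 18 -> 37

21 -> 28 -> 1 -> 42 -> 33 -> 18 -> 37 -> None


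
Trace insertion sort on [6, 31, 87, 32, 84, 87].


Initial: [6, 31, 87, 32, 84, 87]
Insert 31: [6, 31, 87, 32, 84, 87]
Insert 87: [6, 31, 87, 32, 84, 87]
Insert 32: [6, 31, 32, 87, 84, 87]
Insert 84: [6, 31, 32, 84, 87, 87]
Insert 87: [6, 31, 32, 84, 87, 87]

Sorted: [6, 31, 32, 84, 87, 87]


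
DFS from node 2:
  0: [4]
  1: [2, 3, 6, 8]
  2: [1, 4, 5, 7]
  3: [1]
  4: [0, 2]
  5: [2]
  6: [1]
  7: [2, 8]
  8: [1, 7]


Visit 2, push [7, 5, 4, 1]
Visit 1, push [8, 6, 3]
Visit 3, push []
Visit 6, push []
Visit 8, push [7]
Visit 7, push []
Visit 4, push [0]
Visit 0, push []
Visit 5, push []

DFS order: [2, 1, 3, 6, 8, 7, 4, 0, 5]


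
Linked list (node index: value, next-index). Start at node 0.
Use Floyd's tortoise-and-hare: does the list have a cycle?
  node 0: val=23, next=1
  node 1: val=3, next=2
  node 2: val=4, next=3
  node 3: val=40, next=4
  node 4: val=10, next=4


Floyd's tortoise (slow, +1) and hare (fast, +2):
  init: slow=0, fast=0
  step 1: slow=1, fast=2
  step 2: slow=2, fast=4
  step 3: slow=3, fast=4
  step 4: slow=4, fast=4
  slow == fast at node 4: cycle detected

Cycle: yes


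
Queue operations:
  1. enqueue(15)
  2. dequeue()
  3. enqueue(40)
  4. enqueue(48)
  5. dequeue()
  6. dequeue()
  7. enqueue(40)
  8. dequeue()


enqueue(15) -> [15]
dequeue()->15, []
enqueue(40) -> [40]
enqueue(48) -> [40, 48]
dequeue()->40, [48]
dequeue()->48, []
enqueue(40) -> [40]
dequeue()->40, []

Final queue: []


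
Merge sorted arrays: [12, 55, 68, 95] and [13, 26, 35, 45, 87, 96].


Take 12 from A
Take 13 from B
Take 26 from B
Take 35 from B
Take 45 from B
Take 55 from A
Take 68 from A
Take 87 from B
Take 95 from A

Merged: [12, 13, 26, 35, 45, 55, 68, 87, 95, 96]


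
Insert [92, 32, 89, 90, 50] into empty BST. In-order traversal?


Insert 92: root
Insert 32: L from 92
Insert 89: L from 92 -> R from 32
Insert 90: L from 92 -> R from 32 -> R from 89
Insert 50: L from 92 -> R from 32 -> L from 89

In-order: [32, 50, 89, 90, 92]


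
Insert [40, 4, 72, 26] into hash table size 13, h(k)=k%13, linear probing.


Insert 40: h=1 -> slot 1
Insert 4: h=4 -> slot 4
Insert 72: h=7 -> slot 7
Insert 26: h=0 -> slot 0

Table: [26, 40, None, None, 4, None, None, 72, None, None, None, None, None]


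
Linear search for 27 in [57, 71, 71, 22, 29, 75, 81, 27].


i=0: 57!=27
i=1: 71!=27
i=2: 71!=27
i=3: 22!=27
i=4: 29!=27
i=5: 75!=27
i=6: 81!=27
i=7: 27==27 found!

Found at 7, 8 comps


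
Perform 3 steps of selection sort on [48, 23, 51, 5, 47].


Initial: [48, 23, 51, 5, 47]
Step 1: min=5 at 3
  Swap: [5, 23, 51, 48, 47]
Step 2: min=23 at 1
  Swap: [5, 23, 51, 48, 47]
Step 3: min=47 at 4
  Swap: [5, 23, 47, 48, 51]

After 3 steps: [5, 23, 47, 48, 51]


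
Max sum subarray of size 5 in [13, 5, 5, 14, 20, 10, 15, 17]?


[0:5]: 57
[1:6]: 54
[2:7]: 64
[3:8]: 76

Max: 76 at [3:8]


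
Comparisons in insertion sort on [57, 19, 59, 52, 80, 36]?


Algorithm: insertion sort
Input: [57, 19, 59, 52, 80, 36]
Sorted: [19, 36, 52, 57, 59, 80]

11


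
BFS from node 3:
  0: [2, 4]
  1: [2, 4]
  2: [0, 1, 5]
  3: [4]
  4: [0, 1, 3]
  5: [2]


Visit 3, enqueue [4]
Visit 4, enqueue [0, 1]
Visit 0, enqueue [2]
Visit 1, enqueue []
Visit 2, enqueue [5]
Visit 5, enqueue []

BFS order: [3, 4, 0, 1, 2, 5]


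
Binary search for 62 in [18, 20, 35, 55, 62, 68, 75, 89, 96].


Step 1: lo=0, hi=8, mid=4, val=62

Found at index 4


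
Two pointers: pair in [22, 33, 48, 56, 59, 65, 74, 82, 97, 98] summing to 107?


lo=0(22)+hi=9(98)=120
lo=0(22)+hi=8(97)=119
lo=0(22)+hi=7(82)=104
lo=1(33)+hi=7(82)=115
lo=1(33)+hi=6(74)=107

Yes: 33+74=107


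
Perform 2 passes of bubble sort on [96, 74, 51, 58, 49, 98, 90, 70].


Initial: [96, 74, 51, 58, 49, 98, 90, 70]
Pass 1: [74, 51, 58, 49, 96, 90, 70, 98] (6 swaps)
Pass 2: [51, 58, 49, 74, 90, 70, 96, 98] (5 swaps)

After 2 passes: [51, 58, 49, 74, 90, 70, 96, 98]


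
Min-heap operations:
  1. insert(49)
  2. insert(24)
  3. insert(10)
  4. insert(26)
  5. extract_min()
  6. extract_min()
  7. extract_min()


insert(49) -> [49]
insert(24) -> [24, 49]
insert(10) -> [10, 49, 24]
insert(26) -> [10, 26, 24, 49]
extract_min()->10, [24, 26, 49]
extract_min()->24, [26, 49]
extract_min()->26, [49]

Final heap: [49]


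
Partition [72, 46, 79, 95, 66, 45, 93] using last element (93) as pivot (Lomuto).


Pivot: 93
  72 <= 93: advance i (no swap)
  46 <= 93: advance i (no swap)
  79 <= 93: advance i (no swap)
  66 <= 93: swap -> [72, 46, 79, 66, 95, 45, 93]
  45 <= 93: swap -> [72, 46, 79, 66, 45, 95, 93]
Place pivot at 5: [72, 46, 79, 66, 45, 93, 95]

Partitioned: [72, 46, 79, 66, 45, 93, 95]


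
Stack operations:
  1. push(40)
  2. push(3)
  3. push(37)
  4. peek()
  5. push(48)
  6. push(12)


push(40) -> [40]
push(3) -> [40, 3]
push(37) -> [40, 3, 37]
peek()->37
push(48) -> [40, 3, 37, 48]
push(12) -> [40, 3, 37, 48, 12]

Final stack: [40, 3, 37, 48, 12]


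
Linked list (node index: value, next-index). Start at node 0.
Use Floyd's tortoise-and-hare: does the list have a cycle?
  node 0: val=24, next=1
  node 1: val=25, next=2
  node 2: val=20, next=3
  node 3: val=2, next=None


Floyd's tortoise (slow, +1) and hare (fast, +2):
  init: slow=0, fast=0
  step 1: slow=1, fast=2
  step 2: fast 2->3->None, no cycle

Cycle: no


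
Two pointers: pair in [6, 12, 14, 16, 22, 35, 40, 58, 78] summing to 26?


lo=0(6)+hi=8(78)=84
lo=0(6)+hi=7(58)=64
lo=0(6)+hi=6(40)=46
lo=0(6)+hi=5(35)=41
lo=0(6)+hi=4(22)=28
lo=0(6)+hi=3(16)=22
lo=1(12)+hi=3(16)=28
lo=1(12)+hi=2(14)=26

Yes: 12+14=26


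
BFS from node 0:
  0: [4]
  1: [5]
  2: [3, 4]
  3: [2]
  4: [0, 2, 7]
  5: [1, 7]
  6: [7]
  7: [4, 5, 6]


Visit 0, enqueue [4]
Visit 4, enqueue [2, 7]
Visit 2, enqueue [3]
Visit 7, enqueue [5, 6]
Visit 3, enqueue []
Visit 5, enqueue [1]
Visit 6, enqueue []
Visit 1, enqueue []

BFS order: [0, 4, 2, 7, 3, 5, 6, 1]


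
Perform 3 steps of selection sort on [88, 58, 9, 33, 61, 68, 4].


Initial: [88, 58, 9, 33, 61, 68, 4]
Step 1: min=4 at 6
  Swap: [4, 58, 9, 33, 61, 68, 88]
Step 2: min=9 at 2
  Swap: [4, 9, 58, 33, 61, 68, 88]
Step 3: min=33 at 3
  Swap: [4, 9, 33, 58, 61, 68, 88]

After 3 steps: [4, 9, 33, 58, 61, 68, 88]


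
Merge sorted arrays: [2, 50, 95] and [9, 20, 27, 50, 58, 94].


Take 2 from A
Take 9 from B
Take 20 from B
Take 27 from B
Take 50 from A
Take 50 from B
Take 58 from B
Take 94 from B

Merged: [2, 9, 20, 27, 50, 50, 58, 94, 95]


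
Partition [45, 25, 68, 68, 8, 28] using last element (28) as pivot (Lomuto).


Pivot: 28
  25 <= 28: swap -> [25, 45, 68, 68, 8, 28]
  8 <= 28: swap -> [25, 8, 68, 68, 45, 28]
Place pivot at 2: [25, 8, 28, 68, 45, 68]

Partitioned: [25, 8, 28, 68, 45, 68]


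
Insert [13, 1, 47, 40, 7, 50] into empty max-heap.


Insert 13: [13]
Insert 1: [13, 1]
Insert 47: [47, 1, 13]
Insert 40: [47, 40, 13, 1]
Insert 7: [47, 40, 13, 1, 7]
Insert 50: [50, 40, 47, 1, 7, 13]

Final heap: [50, 40, 47, 1, 7, 13]


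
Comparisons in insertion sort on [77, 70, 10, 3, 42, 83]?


Algorithm: insertion sort
Input: [77, 70, 10, 3, 42, 83]
Sorted: [3, 10, 42, 70, 77, 83]

10


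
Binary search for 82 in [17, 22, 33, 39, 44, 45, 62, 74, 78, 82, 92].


Step 1: lo=0, hi=10, mid=5, val=45
Step 2: lo=6, hi=10, mid=8, val=78
Step 3: lo=9, hi=10, mid=9, val=82

Found at index 9


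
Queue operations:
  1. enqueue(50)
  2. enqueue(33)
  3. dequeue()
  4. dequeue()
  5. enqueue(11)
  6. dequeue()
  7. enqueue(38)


enqueue(50) -> [50]
enqueue(33) -> [50, 33]
dequeue()->50, [33]
dequeue()->33, []
enqueue(11) -> [11]
dequeue()->11, []
enqueue(38) -> [38]

Final queue: [38]


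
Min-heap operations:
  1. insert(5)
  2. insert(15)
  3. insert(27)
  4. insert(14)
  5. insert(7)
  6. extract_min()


insert(5) -> [5]
insert(15) -> [5, 15]
insert(27) -> [5, 15, 27]
insert(14) -> [5, 14, 27, 15]
insert(7) -> [5, 7, 27, 15, 14]
extract_min()->5, [7, 14, 27, 15]

Final heap: [7, 14, 27, 15]


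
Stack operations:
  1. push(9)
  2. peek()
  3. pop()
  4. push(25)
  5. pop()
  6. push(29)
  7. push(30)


push(9) -> [9]
peek()->9
pop()->9, []
push(25) -> [25]
pop()->25, []
push(29) -> [29]
push(30) -> [29, 30]

Final stack: [29, 30]


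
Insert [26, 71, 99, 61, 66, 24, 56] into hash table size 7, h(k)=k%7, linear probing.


Insert 26: h=5 -> slot 5
Insert 71: h=1 -> slot 1
Insert 99: h=1, 1 probes -> slot 2
Insert 61: h=5, 1 probes -> slot 6
Insert 66: h=3 -> slot 3
Insert 24: h=3, 1 probes -> slot 4
Insert 56: h=0 -> slot 0

Table: [56, 71, 99, 66, 24, 26, 61]


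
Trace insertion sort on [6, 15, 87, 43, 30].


Initial: [6, 15, 87, 43, 30]
Insert 15: [6, 15, 87, 43, 30]
Insert 87: [6, 15, 87, 43, 30]
Insert 43: [6, 15, 43, 87, 30]
Insert 30: [6, 15, 30, 43, 87]

Sorted: [6, 15, 30, 43, 87]


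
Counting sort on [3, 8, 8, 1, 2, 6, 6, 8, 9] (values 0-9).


Input: [3, 8, 8, 1, 2, 6, 6, 8, 9]
Counts: [0, 1, 1, 1, 0, 0, 2, 0, 3, 1]

Sorted: [1, 2, 3, 6, 6, 8, 8, 8, 9]


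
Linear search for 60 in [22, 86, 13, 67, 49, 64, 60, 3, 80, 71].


i=0: 22!=60
i=1: 86!=60
i=2: 13!=60
i=3: 67!=60
i=4: 49!=60
i=5: 64!=60
i=6: 60==60 found!

Found at 6, 7 comps


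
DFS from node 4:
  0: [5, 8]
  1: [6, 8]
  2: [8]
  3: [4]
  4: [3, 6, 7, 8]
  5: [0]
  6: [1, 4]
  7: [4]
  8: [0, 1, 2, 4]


Visit 4, push [8, 7, 6, 3]
Visit 3, push []
Visit 6, push [1]
Visit 1, push [8]
Visit 8, push [2, 0]
Visit 0, push [5]
Visit 5, push []
Visit 2, push []
Visit 7, push []

DFS order: [4, 3, 6, 1, 8, 0, 5, 2, 7]


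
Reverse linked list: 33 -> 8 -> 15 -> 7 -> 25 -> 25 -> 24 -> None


Step 1: curr=33, set curr.next=prev(None) | reversed so far: 33
Step 2: curr=8, set curr.next=prev(33) | reversed so far: 8 -> 33
Step 3: curr=15, set curr.next=prev(8) | reversed so far: 15 -> 8 -> 33
Step 4: curr=7, set curr.next=prev(15) | reversed so far: 7 -> 15 -> 8 -> 33
Step 5: curr=25, set curr.next=prev(7) | reversed so far: 25 -> 7 -> 15 -> 8 -> 33
Step 6: curr=25, set curr.next=prev(25) | reversed so far: 25 -> 25 -> 7 -> 15 -> 8 -> 33
Step 7: curr=24, set curr.next=prev(25) | reversed so far: 24 -> 25 -> 25 -> 7 -> 15 -> 8 -> 33

24 -> 25 -> 25 -> 7 -> 15 -> 8 -> 33 -> None


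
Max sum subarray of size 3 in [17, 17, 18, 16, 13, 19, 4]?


[0:3]: 52
[1:4]: 51
[2:5]: 47
[3:6]: 48
[4:7]: 36

Max: 52 at [0:3]


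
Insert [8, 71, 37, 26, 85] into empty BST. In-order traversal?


Insert 8: root
Insert 71: R from 8
Insert 37: R from 8 -> L from 71
Insert 26: R from 8 -> L from 71 -> L from 37
Insert 85: R from 8 -> R from 71

In-order: [8, 26, 37, 71, 85]


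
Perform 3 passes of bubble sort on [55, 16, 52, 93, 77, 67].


Initial: [55, 16, 52, 93, 77, 67]
Pass 1: [16, 52, 55, 77, 67, 93] (4 swaps)
Pass 2: [16, 52, 55, 67, 77, 93] (1 swaps)
Pass 3: [16, 52, 55, 67, 77, 93] (0 swaps)

After 3 passes: [16, 52, 55, 67, 77, 93]


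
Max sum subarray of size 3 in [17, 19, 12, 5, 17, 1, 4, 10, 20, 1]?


[0:3]: 48
[1:4]: 36
[2:5]: 34
[3:6]: 23
[4:7]: 22
[5:8]: 15
[6:9]: 34
[7:10]: 31

Max: 48 at [0:3]


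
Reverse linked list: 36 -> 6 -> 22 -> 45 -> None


Step 1: curr=36, set curr.next=prev(None) | reversed so far: 36
Step 2: curr=6, set curr.next=prev(36) | reversed so far: 6 -> 36
Step 3: curr=22, set curr.next=prev(6) | reversed so far: 22 -> 6 -> 36
Step 4: curr=45, set curr.next=prev(22) | reversed so far: 45 -> 22 -> 6 -> 36

45 -> 22 -> 6 -> 36 -> None


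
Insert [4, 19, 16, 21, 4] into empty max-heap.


Insert 4: [4]
Insert 19: [19, 4]
Insert 16: [19, 4, 16]
Insert 21: [21, 19, 16, 4]
Insert 4: [21, 19, 16, 4, 4]

Final heap: [21, 19, 16, 4, 4]


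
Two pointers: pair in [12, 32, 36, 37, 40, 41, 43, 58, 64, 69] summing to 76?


lo=0(12)+hi=9(69)=81
lo=0(12)+hi=8(64)=76

Yes: 12+64=76


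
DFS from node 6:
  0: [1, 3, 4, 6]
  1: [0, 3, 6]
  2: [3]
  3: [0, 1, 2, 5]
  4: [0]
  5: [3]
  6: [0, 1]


Visit 6, push [1, 0]
Visit 0, push [4, 3, 1]
Visit 1, push [3]
Visit 3, push [5, 2]
Visit 2, push []
Visit 5, push []
Visit 4, push []

DFS order: [6, 0, 1, 3, 2, 5, 4]


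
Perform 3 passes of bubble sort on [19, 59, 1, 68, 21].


Initial: [19, 59, 1, 68, 21]
Pass 1: [19, 1, 59, 21, 68] (2 swaps)
Pass 2: [1, 19, 21, 59, 68] (2 swaps)
Pass 3: [1, 19, 21, 59, 68] (0 swaps)

After 3 passes: [1, 19, 21, 59, 68]


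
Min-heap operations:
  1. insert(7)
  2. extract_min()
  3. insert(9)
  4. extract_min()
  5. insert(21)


insert(7) -> [7]
extract_min()->7, []
insert(9) -> [9]
extract_min()->9, []
insert(21) -> [21]

Final heap: [21]


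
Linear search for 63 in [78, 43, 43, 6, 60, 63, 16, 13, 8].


i=0: 78!=63
i=1: 43!=63
i=2: 43!=63
i=3: 6!=63
i=4: 60!=63
i=5: 63==63 found!

Found at 5, 6 comps


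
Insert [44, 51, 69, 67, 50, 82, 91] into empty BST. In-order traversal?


Insert 44: root
Insert 51: R from 44
Insert 69: R from 44 -> R from 51
Insert 67: R from 44 -> R from 51 -> L from 69
Insert 50: R from 44 -> L from 51
Insert 82: R from 44 -> R from 51 -> R from 69
Insert 91: R from 44 -> R from 51 -> R from 69 -> R from 82

In-order: [44, 50, 51, 67, 69, 82, 91]


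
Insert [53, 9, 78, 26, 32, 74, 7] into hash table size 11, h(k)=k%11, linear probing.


Insert 53: h=9 -> slot 9
Insert 9: h=9, 1 probes -> slot 10
Insert 78: h=1 -> slot 1
Insert 26: h=4 -> slot 4
Insert 32: h=10, 1 probes -> slot 0
Insert 74: h=8 -> slot 8
Insert 7: h=7 -> slot 7

Table: [32, 78, None, None, 26, None, None, 7, 74, 53, 9]


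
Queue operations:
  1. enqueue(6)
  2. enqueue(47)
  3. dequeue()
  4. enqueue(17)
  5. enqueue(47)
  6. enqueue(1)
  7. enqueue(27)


enqueue(6) -> [6]
enqueue(47) -> [6, 47]
dequeue()->6, [47]
enqueue(17) -> [47, 17]
enqueue(47) -> [47, 17, 47]
enqueue(1) -> [47, 17, 47, 1]
enqueue(27) -> [47, 17, 47, 1, 27]

Final queue: [47, 17, 47, 1, 27]


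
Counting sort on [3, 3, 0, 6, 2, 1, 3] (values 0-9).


Input: [3, 3, 0, 6, 2, 1, 3]
Counts: [1, 1, 1, 3, 0, 0, 1, 0, 0, 0]

Sorted: [0, 1, 2, 3, 3, 3, 6]


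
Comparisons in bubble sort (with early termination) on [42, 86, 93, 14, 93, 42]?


Algorithm: bubble sort (with early termination)
Input: [42, 86, 93, 14, 93, 42]
Sorted: [14, 42, 42, 86, 93, 93]

14


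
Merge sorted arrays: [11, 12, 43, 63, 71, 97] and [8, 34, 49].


Take 8 from B
Take 11 from A
Take 12 from A
Take 34 from B
Take 43 from A
Take 49 from B

Merged: [8, 11, 12, 34, 43, 49, 63, 71, 97]


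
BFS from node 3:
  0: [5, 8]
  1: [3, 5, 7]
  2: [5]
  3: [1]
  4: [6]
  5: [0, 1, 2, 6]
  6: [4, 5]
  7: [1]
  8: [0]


Visit 3, enqueue [1]
Visit 1, enqueue [5, 7]
Visit 5, enqueue [0, 2, 6]
Visit 7, enqueue []
Visit 0, enqueue [8]
Visit 2, enqueue []
Visit 6, enqueue [4]
Visit 8, enqueue []
Visit 4, enqueue []

BFS order: [3, 1, 5, 7, 0, 2, 6, 8, 4]


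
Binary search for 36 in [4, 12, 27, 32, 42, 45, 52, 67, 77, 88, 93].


Step 1: lo=0, hi=10, mid=5, val=45
Step 2: lo=0, hi=4, mid=2, val=27
Step 3: lo=3, hi=4, mid=3, val=32
Step 4: lo=4, hi=4, mid=4, val=42

Not found


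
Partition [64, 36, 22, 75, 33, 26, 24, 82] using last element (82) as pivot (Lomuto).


Pivot: 82
  64 <= 82: advance i (no swap)
  36 <= 82: advance i (no swap)
  22 <= 82: advance i (no swap)
  75 <= 82: advance i (no swap)
  33 <= 82: advance i (no swap)
  26 <= 82: advance i (no swap)
  24 <= 82: advance i (no swap)
Place pivot at 7: [64, 36, 22, 75, 33, 26, 24, 82]

Partitioned: [64, 36, 22, 75, 33, 26, 24, 82]


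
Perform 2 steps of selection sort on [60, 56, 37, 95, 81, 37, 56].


Initial: [60, 56, 37, 95, 81, 37, 56]
Step 1: min=37 at 2
  Swap: [37, 56, 60, 95, 81, 37, 56]
Step 2: min=37 at 5
  Swap: [37, 37, 60, 95, 81, 56, 56]

After 2 steps: [37, 37, 60, 95, 81, 56, 56]


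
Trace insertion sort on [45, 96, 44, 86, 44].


Initial: [45, 96, 44, 86, 44]
Insert 96: [45, 96, 44, 86, 44]
Insert 44: [44, 45, 96, 86, 44]
Insert 86: [44, 45, 86, 96, 44]
Insert 44: [44, 44, 45, 86, 96]

Sorted: [44, 44, 45, 86, 96]


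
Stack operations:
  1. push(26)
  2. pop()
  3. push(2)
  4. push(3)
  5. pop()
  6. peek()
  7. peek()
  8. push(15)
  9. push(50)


push(26) -> [26]
pop()->26, []
push(2) -> [2]
push(3) -> [2, 3]
pop()->3, [2]
peek()->2
peek()->2
push(15) -> [2, 15]
push(50) -> [2, 15, 50]

Final stack: [2, 15, 50]


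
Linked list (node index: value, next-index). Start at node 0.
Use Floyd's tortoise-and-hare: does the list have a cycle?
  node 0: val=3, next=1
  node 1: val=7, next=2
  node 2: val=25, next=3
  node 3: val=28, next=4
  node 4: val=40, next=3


Floyd's tortoise (slow, +1) and hare (fast, +2):
  init: slow=0, fast=0
  step 1: slow=1, fast=2
  step 2: slow=2, fast=4
  step 3: slow=3, fast=4
  step 4: slow=4, fast=4
  slow == fast at node 4: cycle detected

Cycle: yes


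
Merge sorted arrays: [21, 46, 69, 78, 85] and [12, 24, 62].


Take 12 from B
Take 21 from A
Take 24 from B
Take 46 from A
Take 62 from B

Merged: [12, 21, 24, 46, 62, 69, 78, 85]


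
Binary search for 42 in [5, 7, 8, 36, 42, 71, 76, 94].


Step 1: lo=0, hi=7, mid=3, val=36
Step 2: lo=4, hi=7, mid=5, val=71
Step 3: lo=4, hi=4, mid=4, val=42

Found at index 4


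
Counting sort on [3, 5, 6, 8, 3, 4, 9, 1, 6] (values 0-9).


Input: [3, 5, 6, 8, 3, 4, 9, 1, 6]
Counts: [0, 1, 0, 2, 1, 1, 2, 0, 1, 1]

Sorted: [1, 3, 3, 4, 5, 6, 6, 8, 9]


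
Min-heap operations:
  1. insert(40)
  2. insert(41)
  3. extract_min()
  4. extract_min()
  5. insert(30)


insert(40) -> [40]
insert(41) -> [40, 41]
extract_min()->40, [41]
extract_min()->41, []
insert(30) -> [30]

Final heap: [30]


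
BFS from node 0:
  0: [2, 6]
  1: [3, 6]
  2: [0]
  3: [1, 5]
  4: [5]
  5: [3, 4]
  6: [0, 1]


Visit 0, enqueue [2, 6]
Visit 2, enqueue []
Visit 6, enqueue [1]
Visit 1, enqueue [3]
Visit 3, enqueue [5]
Visit 5, enqueue [4]
Visit 4, enqueue []

BFS order: [0, 2, 6, 1, 3, 5, 4]


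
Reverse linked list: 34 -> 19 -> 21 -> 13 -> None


Step 1: curr=34, set curr.next=prev(None) | reversed so far: 34
Step 2: curr=19, set curr.next=prev(34) | reversed so far: 19 -> 34
Step 3: curr=21, set curr.next=prev(19) | reversed so far: 21 -> 19 -> 34
Step 4: curr=13, set curr.next=prev(21) | reversed so far: 13 -> 21 -> 19 -> 34

13 -> 21 -> 19 -> 34 -> None


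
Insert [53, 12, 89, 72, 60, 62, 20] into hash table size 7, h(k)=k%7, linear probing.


Insert 53: h=4 -> slot 4
Insert 12: h=5 -> slot 5
Insert 89: h=5, 1 probes -> slot 6
Insert 72: h=2 -> slot 2
Insert 60: h=4, 3 probes -> slot 0
Insert 62: h=6, 2 probes -> slot 1
Insert 20: h=6, 4 probes -> slot 3

Table: [60, 62, 72, 20, 53, 12, 89]
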